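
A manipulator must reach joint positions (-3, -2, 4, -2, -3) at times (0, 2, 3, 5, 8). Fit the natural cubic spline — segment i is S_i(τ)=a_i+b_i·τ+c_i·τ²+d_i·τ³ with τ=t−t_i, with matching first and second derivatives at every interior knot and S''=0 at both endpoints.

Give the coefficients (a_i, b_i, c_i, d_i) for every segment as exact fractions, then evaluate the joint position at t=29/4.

Δ: Δ0=1/2, Δ1=6, Δ2=-3, Δ3=-1/3
row 1: diag=6, rhs=33; c'=1/6, d'=11/2
row 2: denom=6−1·1/6=35/6; d'=(-54−1·11/2)/(35/6)=-51/5
row 3: denom=10−2·12/35=326/35; d'=(16−2·-51/5)/(326/35)=637/163
back: M3=637/163
back: M2=-51/5−12/35·637/163=-1881/163
back: M1=11/2−1/6·-1881/163=1210/163
M: M0=0, M1=1210/163, M2=-1881/163, M3=637/163, M4=0
seg 0: a=-3, c=M0/2=0, d=(M1−M0)/(6·2)=605/978, b=Δ0−h0·(2M0+M1)/6=-1931/978
seg 1: a=-2, c=M1/2=605/163, d=(M2−M1)/(6·1)=-3091/978, b=Δ1−h1·(2M1+M2)/6=5329/978
seg 2: a=4, c=M2/2=-1881/326, d=(M3−M2)/(6·2)=1259/978, b=Δ2−h2·(2M2+M3)/6=1658/489
seg 3: a=-2, c=M3/2=637/326, d=(M4−M3)/(6·3)=-637/2934, b=Δ3−h3·(2M3+M4)/6=-2074/489
t_q=29/4 → seg 3, τ=9/4; S=-2+-2074/489·τ+637/326·τ²+-637/2934·τ³=-86041/20864

  seg 0: a=-3 b=-1931/978 c=0 d=605/978
  seg 1: a=-2 b=5329/978 c=605/163 d=-3091/978
  seg 2: a=4 b=1658/489 c=-1881/326 d=1259/978
  seg 3: a=-2 b=-2074/489 c=637/326 d=-637/2934
S(29/4) = -86041/20864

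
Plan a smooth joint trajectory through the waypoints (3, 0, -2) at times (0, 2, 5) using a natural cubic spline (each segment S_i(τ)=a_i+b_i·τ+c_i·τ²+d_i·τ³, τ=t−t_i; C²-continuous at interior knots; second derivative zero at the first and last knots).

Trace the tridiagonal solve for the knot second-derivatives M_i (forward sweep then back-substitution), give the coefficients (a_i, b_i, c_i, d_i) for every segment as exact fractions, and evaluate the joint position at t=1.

  seg 0: a=3 b=-5/3 c=0 d=1/24
  seg 1: a=0 b=-7/6 c=1/4 d=-1/36
S(1) = 11/8

Δ: Δ0=-3/2, Δ1=-2/3
row 1: diag=10, rhs=5; c'=3/10, d'=1/2
back: M1=1/2
M: M0=0, M1=1/2, M2=0
seg 0: a=3, c=M0/2=0, d=(M1−M0)/(6·2)=1/24, b=Δ0−h0·(2M0+M1)/6=-5/3
seg 1: a=0, c=M1/2=1/4, d=(M2−M1)/(6·3)=-1/36, b=Δ1−h1·(2M1+M2)/6=-7/6
t_q=1 → seg 0, τ=1; S=3+-5/3·τ+0·τ²+1/24·τ³=11/8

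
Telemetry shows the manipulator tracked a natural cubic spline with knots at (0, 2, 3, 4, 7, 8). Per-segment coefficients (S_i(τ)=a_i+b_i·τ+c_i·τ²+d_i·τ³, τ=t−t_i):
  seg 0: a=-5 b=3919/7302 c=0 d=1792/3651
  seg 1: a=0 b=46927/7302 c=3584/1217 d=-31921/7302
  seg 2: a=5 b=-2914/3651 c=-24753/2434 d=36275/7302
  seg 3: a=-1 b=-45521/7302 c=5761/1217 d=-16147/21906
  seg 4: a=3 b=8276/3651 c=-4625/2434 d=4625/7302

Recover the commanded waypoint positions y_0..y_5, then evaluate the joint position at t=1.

y_0=-5 y_1=0 y_2=5 y_3=-1 y_4=3 y_5=4
S(1) = -9669/2434

y_0 = S_0(0) = a_0 = -5
y_1 = S_1(0) = a_1 = 0
y_2 = S_2(0) = a_2 = 5
y_3 = S_3(0) = a_3 = -1
y_4 = S_4(0) = a_4 = 3
y_5 = S_4(1) = 4
t_q=1 is in segment 0 (τ=1); S_0(τ)=-9669/2434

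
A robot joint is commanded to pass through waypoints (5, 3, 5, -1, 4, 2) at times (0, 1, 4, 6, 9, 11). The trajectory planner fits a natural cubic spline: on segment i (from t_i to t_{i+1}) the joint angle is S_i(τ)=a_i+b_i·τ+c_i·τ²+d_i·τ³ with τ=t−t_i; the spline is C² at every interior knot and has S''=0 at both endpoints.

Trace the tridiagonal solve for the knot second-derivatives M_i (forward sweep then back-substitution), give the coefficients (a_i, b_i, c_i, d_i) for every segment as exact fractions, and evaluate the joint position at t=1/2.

Δ: Δ0=-2, Δ1=2/3, Δ2=-3, Δ3=5/3, Δ4=-1
row 1: diag=8, rhs=16; c'=3/8, d'=2
row 2: denom=10−3·3/8=71/8; d'=(-22−3·2)/(71/8)=-224/71
row 3: denom=10−2·16/71=678/71; d'=(28−2·-224/71)/(678/71)=406/113
row 4: denom=10−3·71/226=2047/226; d'=(-16−3·406/113)/(2047/226)=-68/23
back: M4=-68/23
back: M3=406/113−71/226·-68/23=104/23
back: M2=-224/71−16/71·104/23=-96/23
back: M1=2−3/8·-96/23=82/23
M: M0=0, M1=82/23, M2=-96/23, M3=104/23, M4=-68/23, M5=0
seg 0: a=5, c=M0/2=0, d=(M1−M0)/(6·1)=41/69, b=Δ0−h0·(2M0+M1)/6=-179/69
seg 1: a=3, c=M1/2=41/23, d=(M2−M1)/(6·3)=-89/207, b=Δ1−h1·(2M1+M2)/6=-56/69
seg 2: a=5, c=M2/2=-48/23, d=(M3−M2)/(6·2)=50/69, b=Δ2−h2·(2M2+M3)/6=-119/69
seg 3: a=-1, c=M3/2=52/23, d=(M4−M3)/(6·3)=-86/207, b=Δ3−h3·(2M3+M4)/6=-95/69
seg 4: a=4, c=M4/2=-34/23, d=(M5−M4)/(6·2)=17/69, b=Δ4−h4·(2M4+M5)/6=67/69
t_q=1/2 → seg 0, τ=1/2; S=5+-179/69·τ+0·τ²+41/69·τ³=695/184

  seg 0: a=5 b=-179/69 c=0 d=41/69
  seg 1: a=3 b=-56/69 c=41/23 d=-89/207
  seg 2: a=5 b=-119/69 c=-48/23 d=50/69
  seg 3: a=-1 b=-95/69 c=52/23 d=-86/207
  seg 4: a=4 b=67/69 c=-34/23 d=17/69
S(1/2) = 695/184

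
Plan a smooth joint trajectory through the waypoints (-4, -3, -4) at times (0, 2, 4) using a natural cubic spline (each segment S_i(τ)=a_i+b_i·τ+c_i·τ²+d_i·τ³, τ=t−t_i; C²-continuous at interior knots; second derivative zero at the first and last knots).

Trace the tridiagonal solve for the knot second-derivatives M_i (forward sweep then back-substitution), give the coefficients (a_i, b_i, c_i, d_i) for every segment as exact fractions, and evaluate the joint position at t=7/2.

  seg 0: a=-4 b=3/4 c=0 d=-1/16
  seg 1: a=-3 b=0 c=-3/8 d=1/16
S(7/2) = -465/128

Δ: Δ0=1/2, Δ1=-1/2
row 1: diag=8, rhs=-6; c'=1/4, d'=-3/4
back: M1=-3/4
M: M0=0, M1=-3/4, M2=0
seg 0: a=-4, c=M0/2=0, d=(M1−M0)/(6·2)=-1/16, b=Δ0−h0·(2M0+M1)/6=3/4
seg 1: a=-3, c=M1/2=-3/8, d=(M2−M1)/(6·2)=1/16, b=Δ1−h1·(2M1+M2)/6=0
t_q=7/2 → seg 1, τ=3/2; S=-3+0·τ+-3/8·τ²+1/16·τ³=-465/128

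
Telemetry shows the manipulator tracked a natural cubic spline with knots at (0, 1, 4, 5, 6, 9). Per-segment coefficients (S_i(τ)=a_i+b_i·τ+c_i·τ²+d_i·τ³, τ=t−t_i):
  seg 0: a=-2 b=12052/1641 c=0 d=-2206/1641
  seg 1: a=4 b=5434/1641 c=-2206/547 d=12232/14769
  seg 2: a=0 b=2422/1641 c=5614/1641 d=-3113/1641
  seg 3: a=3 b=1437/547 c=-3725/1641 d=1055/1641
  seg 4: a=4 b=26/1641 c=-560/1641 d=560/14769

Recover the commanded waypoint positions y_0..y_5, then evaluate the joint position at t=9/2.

y_0 = S_0(0) = a_0 = -2
y_1 = S_1(0) = a_1 = 4
y_2 = S_2(0) = a_2 = 0
y_3 = S_3(0) = a_3 = 3
y_4 = S_4(0) = a_4 = 4
y_5 = S_4(3) = 2
t_q=9/2 is in segment 2 (τ=1/2); S_2(τ)=17803/13128

y_0=-2 y_1=4 y_2=0 y_3=3 y_4=4 y_5=2
S(9/2) = 17803/13128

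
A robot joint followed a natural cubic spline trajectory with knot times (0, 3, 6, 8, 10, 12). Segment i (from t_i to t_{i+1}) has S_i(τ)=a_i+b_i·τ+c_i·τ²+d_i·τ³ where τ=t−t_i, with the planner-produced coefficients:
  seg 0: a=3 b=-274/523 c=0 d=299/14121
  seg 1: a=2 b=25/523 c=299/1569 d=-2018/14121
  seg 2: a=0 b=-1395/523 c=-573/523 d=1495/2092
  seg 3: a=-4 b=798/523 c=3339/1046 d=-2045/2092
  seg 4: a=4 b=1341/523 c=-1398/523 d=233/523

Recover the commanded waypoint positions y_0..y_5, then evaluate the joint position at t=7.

y_0 = S_0(0) = a_0 = 3
y_1 = S_1(0) = a_1 = 2
y_2 = S_2(0) = a_2 = 0
y_3 = S_3(0) = a_3 = -4
y_4 = S_4(0) = a_4 = 4
y_5 = S_4(2) = 2
t_q=7 is in segment 2 (τ=1); S_2(τ)=-6377/2092

y_0=3 y_1=2 y_2=0 y_3=-4 y_4=4 y_5=2
S(7) = -6377/2092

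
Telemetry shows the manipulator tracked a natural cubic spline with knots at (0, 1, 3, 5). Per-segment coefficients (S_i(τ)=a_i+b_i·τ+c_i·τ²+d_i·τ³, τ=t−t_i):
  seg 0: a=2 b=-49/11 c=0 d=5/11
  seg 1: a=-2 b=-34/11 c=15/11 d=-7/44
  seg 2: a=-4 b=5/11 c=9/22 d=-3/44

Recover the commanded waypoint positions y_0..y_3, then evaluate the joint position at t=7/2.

y_0=2 y_1=-2 y_2=-4 y_3=-2
S(7/2) = -1295/352

y_0 = S_0(0) = a_0 = 2
y_1 = S_1(0) = a_1 = -2
y_2 = S_2(0) = a_2 = -4
y_3 = S_2(2) = -2
t_q=7/2 is in segment 2 (τ=1/2); S_2(τ)=-1295/352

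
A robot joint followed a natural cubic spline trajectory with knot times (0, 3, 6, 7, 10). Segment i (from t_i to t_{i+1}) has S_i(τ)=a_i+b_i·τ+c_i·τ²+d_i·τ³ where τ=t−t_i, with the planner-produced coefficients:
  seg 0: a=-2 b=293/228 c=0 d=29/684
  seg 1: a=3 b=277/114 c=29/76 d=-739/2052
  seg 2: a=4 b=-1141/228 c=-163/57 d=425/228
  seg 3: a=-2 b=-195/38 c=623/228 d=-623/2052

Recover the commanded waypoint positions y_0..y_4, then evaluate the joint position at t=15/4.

y_0=-2 y_1=3 y_2=4 y_3=-2 y_4=-1
S(15/4) = 23761/4864

y_0 = S_0(0) = a_0 = -2
y_1 = S_1(0) = a_1 = 3
y_2 = S_2(0) = a_2 = 4
y_3 = S_3(0) = a_3 = -2
y_4 = S_3(3) = -1
t_q=15/4 is in segment 1 (τ=3/4); S_1(τ)=23761/4864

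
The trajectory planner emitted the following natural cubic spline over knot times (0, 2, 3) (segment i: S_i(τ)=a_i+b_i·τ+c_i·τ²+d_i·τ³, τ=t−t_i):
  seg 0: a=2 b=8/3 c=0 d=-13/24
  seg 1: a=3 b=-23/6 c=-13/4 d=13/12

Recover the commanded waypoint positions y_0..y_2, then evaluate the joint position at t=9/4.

y_0=2 y_1=3 y_2=-3
S(9/4) = 475/256

y_0 = S_0(0) = a_0 = 2
y_1 = S_1(0) = a_1 = 3
y_2 = S_1(1) = -3
t_q=9/4 is in segment 1 (τ=1/4); S_1(τ)=475/256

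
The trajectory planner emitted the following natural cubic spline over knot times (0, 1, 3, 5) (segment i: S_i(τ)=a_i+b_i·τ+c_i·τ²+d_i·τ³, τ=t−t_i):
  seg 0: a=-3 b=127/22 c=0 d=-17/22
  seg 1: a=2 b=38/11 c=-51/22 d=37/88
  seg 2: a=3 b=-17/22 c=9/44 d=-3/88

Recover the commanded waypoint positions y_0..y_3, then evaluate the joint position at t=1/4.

y_0=-3 y_1=2 y_2=3 y_3=2
S(1/4) = -2209/1408

y_0 = S_0(0) = a_0 = -3
y_1 = S_1(0) = a_1 = 2
y_2 = S_2(0) = a_2 = 3
y_3 = S_2(2) = 2
t_q=1/4 is in segment 0 (τ=1/4); S_0(τ)=-2209/1408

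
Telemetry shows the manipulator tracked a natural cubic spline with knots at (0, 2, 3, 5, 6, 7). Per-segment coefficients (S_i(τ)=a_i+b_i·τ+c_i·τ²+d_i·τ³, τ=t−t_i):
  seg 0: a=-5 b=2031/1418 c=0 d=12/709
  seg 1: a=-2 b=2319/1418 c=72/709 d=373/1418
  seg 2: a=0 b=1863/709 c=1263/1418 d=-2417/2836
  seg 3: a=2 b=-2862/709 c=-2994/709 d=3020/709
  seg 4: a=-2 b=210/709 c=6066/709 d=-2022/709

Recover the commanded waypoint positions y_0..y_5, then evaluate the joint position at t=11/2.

y_0=-5 y_1=-2 y_2=0 y_3=2 y_4=-2 y_5=4
S(11/2) = -384/709

y_0 = S_0(0) = a_0 = -5
y_1 = S_1(0) = a_1 = -2
y_2 = S_2(0) = a_2 = 0
y_3 = S_3(0) = a_3 = 2
y_4 = S_4(0) = a_4 = -2
y_5 = S_4(1) = 4
t_q=11/2 is in segment 3 (τ=1/2); S_3(τ)=-384/709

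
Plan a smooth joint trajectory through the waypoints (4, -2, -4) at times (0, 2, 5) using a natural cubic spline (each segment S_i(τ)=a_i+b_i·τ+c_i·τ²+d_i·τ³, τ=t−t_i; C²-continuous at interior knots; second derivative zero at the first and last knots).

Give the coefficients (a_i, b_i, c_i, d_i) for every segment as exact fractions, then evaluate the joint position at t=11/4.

Δ: Δ0=-3, Δ1=-2/3
row 1: diag=10, rhs=14; c'=3/10, d'=7/5
back: M1=7/5
M: M0=0, M1=7/5, M2=0
seg 0: a=4, c=M0/2=0, d=(M1−M0)/(6·2)=7/60, b=Δ0−h0·(2M0+M1)/6=-52/15
seg 1: a=-2, c=M1/2=7/10, d=(M2−M1)/(6·3)=-7/90, b=Δ1−h1·(2M1+M2)/6=-31/15
t_q=11/4 → seg 1, τ=3/4; S=-2+-31/15·τ+7/10·τ²+-7/90·τ³=-2041/640

  seg 0: a=4 b=-52/15 c=0 d=7/60
  seg 1: a=-2 b=-31/15 c=7/10 d=-7/90
S(11/4) = -2041/640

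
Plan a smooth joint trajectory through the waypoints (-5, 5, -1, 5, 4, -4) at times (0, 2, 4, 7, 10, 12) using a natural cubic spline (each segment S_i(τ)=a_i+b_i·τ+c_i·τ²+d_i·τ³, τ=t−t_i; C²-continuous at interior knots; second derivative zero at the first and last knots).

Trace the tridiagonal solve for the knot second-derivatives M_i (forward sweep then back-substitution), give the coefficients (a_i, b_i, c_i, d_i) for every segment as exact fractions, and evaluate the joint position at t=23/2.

  seg 0: a=-5 b=14317/1929 c=0 d=-1168/1929
  seg 1: a=5 b=301/1929 c=-2336/643 d=1982/1929
  seg 2: a=-1 b=-3947/1929 c=1628/643 d=-6847/17361
  seg 3: a=5 b=4816/1929 c=-1963/1929 d=430/17361
  seg 4: a=4 b=-5672/1929 c=-511/643 d=511/3858
S(23/2) = -18021/10288

Δ: Δ0=5, Δ1=-3, Δ2=2, Δ3=-1/3, Δ4=-4
row 1: diag=8, rhs=-48; c'=1/4, d'=-6
row 2: denom=10−2·1/4=19/2; d'=(30−2·-6)/(19/2)=84/19
row 3: denom=12−3·6/19=210/19; d'=(-14−3·84/19)/(210/19)=-37/15
row 4: denom=10−3·19/70=643/70; d'=(-22−3·-37/15)/(643/70)=-1022/643
back: M4=-1022/643
back: M3=-37/15−19/70·-1022/643=-3926/1929
back: M2=84/19−6/19·-3926/1929=3256/643
back: M1=-6−1/4·3256/643=-4672/643
M: M0=0, M1=-4672/643, M2=3256/643, M3=-3926/1929, M4=-1022/643, M5=0
seg 0: a=-5, c=M0/2=0, d=(M1−M0)/(6·2)=-1168/1929, b=Δ0−h0·(2M0+M1)/6=14317/1929
seg 1: a=5, c=M1/2=-2336/643, d=(M2−M1)/(6·2)=1982/1929, b=Δ1−h1·(2M1+M2)/6=301/1929
seg 2: a=-1, c=M2/2=1628/643, d=(M3−M2)/(6·3)=-6847/17361, b=Δ2−h2·(2M2+M3)/6=-3947/1929
seg 3: a=5, c=M3/2=-1963/1929, d=(M4−M3)/(6·3)=430/17361, b=Δ3−h3·(2M3+M4)/6=4816/1929
seg 4: a=4, c=M4/2=-511/643, d=(M5−M4)/(6·2)=511/3858, b=Δ4−h4·(2M4+M5)/6=-5672/1929
t_q=23/2 → seg 4, τ=3/2; S=4+-5672/1929·τ+-511/643·τ²+511/3858·τ³=-18021/10288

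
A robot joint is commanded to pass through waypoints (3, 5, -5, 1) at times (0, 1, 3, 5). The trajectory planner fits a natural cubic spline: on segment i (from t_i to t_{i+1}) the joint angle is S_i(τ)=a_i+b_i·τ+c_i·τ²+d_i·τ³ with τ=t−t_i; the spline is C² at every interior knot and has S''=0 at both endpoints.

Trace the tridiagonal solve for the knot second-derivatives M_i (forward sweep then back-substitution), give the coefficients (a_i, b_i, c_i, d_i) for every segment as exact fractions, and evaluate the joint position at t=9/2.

  seg 0: a=3 b=40/11 c=0 d=-18/11
  seg 1: a=5 b=-14/11 c=-54/11 d=67/44
  seg 2: a=-5 b=-29/11 c=93/22 d=-31/44
S(9/2) = -641/352

Δ: Δ0=2, Δ1=-5, Δ2=3
row 1: diag=6, rhs=-42; c'=1/3, d'=-7
row 2: denom=8−2·1/3=22/3; d'=(48−2·-7)/(22/3)=93/11
back: M2=93/11
back: M1=-7−1/3·93/11=-108/11
M: M0=0, M1=-108/11, M2=93/11, M3=0
seg 0: a=3, c=M0/2=0, d=(M1−M0)/(6·1)=-18/11, b=Δ0−h0·(2M0+M1)/6=40/11
seg 1: a=5, c=M1/2=-54/11, d=(M2−M1)/(6·2)=67/44, b=Δ1−h1·(2M1+M2)/6=-14/11
seg 2: a=-5, c=M2/2=93/22, d=(M3−M2)/(6·2)=-31/44, b=Δ2−h2·(2M2+M3)/6=-29/11
t_q=9/2 → seg 2, τ=3/2; S=-5+-29/11·τ+93/22·τ²+-31/44·τ³=-641/352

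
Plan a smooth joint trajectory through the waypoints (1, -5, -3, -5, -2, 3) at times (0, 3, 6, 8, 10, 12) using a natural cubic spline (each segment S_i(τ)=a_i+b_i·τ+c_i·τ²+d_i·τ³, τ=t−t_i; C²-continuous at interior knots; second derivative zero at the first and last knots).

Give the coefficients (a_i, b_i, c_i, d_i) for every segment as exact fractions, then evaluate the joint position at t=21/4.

Δ: Δ0=-2, Δ1=2/3, Δ2=-1, Δ3=3/2, Δ4=5/2
row 1: diag=12, rhs=16; c'=1/4, d'=4/3
row 2: denom=10−3·1/4=37/4; d'=(-10−3·4/3)/(37/4)=-56/37
row 3: denom=8−2·8/37=280/37; d'=(15−2·-56/37)/(280/37)=667/280
row 4: denom=8−2·37/140=523/70; d'=(6−2·667/280)/(523/70)=173/1046
back: M4=173/1046
back: M3=667/280−37/140·173/1046=1223/523
back: M2=-56/37−8/37·1223/523=-1056/523
back: M1=4/3−1/4·-1056/523=2884/1569
M: M0=0, M1=2884/1569, M2=-1056/523, M3=1223/523, M4=173/1046, M5=0
seg 0: a=1, c=M0/2=0, d=(M1−M0)/(6·3)=1442/14121, b=Δ0−h0·(2M0+M1)/6=-4580/1569
seg 1: a=-5, c=M1/2=1442/1569, d=(M2−M1)/(6·3)=-3026/14121, b=Δ1−h1·(2M1+M2)/6=-254/1569
seg 2: a=-3, c=M2/2=-528/523, d=(M3−M2)/(6·2)=2279/6276, b=Δ2−h2·(2M2+M3)/6=-680/1569
seg 3: a=-5, c=M3/2=1223/1046, d=(M4−M3)/(6·2)=-2273/12552, b=Δ3−h3·(2M3+M4)/6=-179/1569
seg 4: a=-2, c=M4/2=173/2092, d=(M5−M4)/(6·2)=-173/12552, b=Δ4−h4·(2M4+M5)/6=7499/3138
t_q=21/4 → seg 1, τ=9/4; S=-5+-254/1569·τ+1442/1569·τ²+-3026/14121·τ³=-52759/16736

  seg 0: a=1 b=-4580/1569 c=0 d=1442/14121
  seg 1: a=-5 b=-254/1569 c=1442/1569 d=-3026/14121
  seg 2: a=-3 b=-680/1569 c=-528/523 d=2279/6276
  seg 3: a=-5 b=-179/1569 c=1223/1046 d=-2273/12552
  seg 4: a=-2 b=7499/3138 c=173/2092 d=-173/12552
S(21/4) = -52759/16736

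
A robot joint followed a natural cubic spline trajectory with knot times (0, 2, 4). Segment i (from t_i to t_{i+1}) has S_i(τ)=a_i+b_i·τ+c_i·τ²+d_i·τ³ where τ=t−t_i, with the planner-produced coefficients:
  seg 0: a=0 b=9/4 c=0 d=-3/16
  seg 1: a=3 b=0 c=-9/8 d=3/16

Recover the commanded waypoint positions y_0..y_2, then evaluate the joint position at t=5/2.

y_0 = S_0(0) = a_0 = 0
y_1 = S_1(0) = a_1 = 3
y_2 = S_1(2) = 0
t_q=5/2 is in segment 1 (τ=1/2); S_1(τ)=351/128

y_0=0 y_1=3 y_2=0
S(5/2) = 351/128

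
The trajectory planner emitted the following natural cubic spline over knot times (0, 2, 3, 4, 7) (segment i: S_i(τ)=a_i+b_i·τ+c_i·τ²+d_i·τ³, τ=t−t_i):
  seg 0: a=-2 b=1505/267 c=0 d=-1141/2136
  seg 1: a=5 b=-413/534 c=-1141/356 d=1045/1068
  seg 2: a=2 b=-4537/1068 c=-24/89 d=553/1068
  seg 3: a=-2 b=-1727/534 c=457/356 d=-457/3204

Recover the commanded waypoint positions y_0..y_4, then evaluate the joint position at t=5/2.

y_0=-2 y_1=5 y_2=2 y_3=-2 y_4=-4
S(5/2) = 11205/2848

y_0 = S_0(0) = a_0 = -2
y_1 = S_1(0) = a_1 = 5
y_2 = S_2(0) = a_2 = 2
y_3 = S_3(0) = a_3 = -2
y_4 = S_3(3) = -4
t_q=5/2 is in segment 1 (τ=1/2); S_1(τ)=11205/2848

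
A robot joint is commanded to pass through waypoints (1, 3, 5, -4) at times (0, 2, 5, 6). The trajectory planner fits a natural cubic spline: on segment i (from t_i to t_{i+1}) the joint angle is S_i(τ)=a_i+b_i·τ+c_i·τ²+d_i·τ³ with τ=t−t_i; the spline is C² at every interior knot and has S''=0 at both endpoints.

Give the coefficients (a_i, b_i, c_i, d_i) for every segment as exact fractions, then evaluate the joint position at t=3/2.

  seg 0: a=1 b=55/213 c=0 d=79/426
  seg 1: a=3 b=529/213 c=79/71 d=-122/213
  seg 2: a=5 b=-1343/213 c=-287/71 d=287/213
S(3/2) = 2287/1136

Δ: Δ0=1, Δ1=2/3, Δ2=-9
row 1: diag=10, rhs=-2; c'=3/10, d'=-1/5
row 2: denom=8−3·3/10=71/10; d'=(-58−3·-1/5)/(71/10)=-574/71
back: M2=-574/71
back: M1=-1/5−3/10·-574/71=158/71
M: M0=0, M1=158/71, M2=-574/71, M3=0
seg 0: a=1, c=M0/2=0, d=(M1−M0)/(6·2)=79/426, b=Δ0−h0·(2M0+M1)/6=55/213
seg 1: a=3, c=M1/2=79/71, d=(M2−M1)/(6·3)=-122/213, b=Δ1−h1·(2M1+M2)/6=529/213
seg 2: a=5, c=M2/2=-287/71, d=(M3−M2)/(6·1)=287/213, b=Δ2−h2·(2M2+M3)/6=-1343/213
t_q=3/2 → seg 0, τ=3/2; S=1+55/213·τ+0·τ²+79/426·τ³=2287/1136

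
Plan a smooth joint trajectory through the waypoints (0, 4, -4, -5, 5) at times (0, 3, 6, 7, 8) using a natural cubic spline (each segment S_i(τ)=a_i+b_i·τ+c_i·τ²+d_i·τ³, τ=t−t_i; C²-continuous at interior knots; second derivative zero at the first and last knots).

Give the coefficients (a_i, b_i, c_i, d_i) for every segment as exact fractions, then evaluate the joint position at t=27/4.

Δ: Δ0=4/3, Δ1=-8/3, Δ2=-1, Δ3=10
row 1: diag=12, rhs=-24; c'=1/4, d'=-2
row 2: denom=8−3·1/4=29/4; d'=(10−3·-2)/(29/4)=64/29
row 3: denom=4−1·4/29=112/29; d'=(66−1·64/29)/(112/29)=925/56
back: M3=925/56
back: M2=64/29−4/29·925/56=-1/14
back: M1=-2−1/4·-1/14=-111/56
M: M0=0, M1=-111/56, M2=-1/14, M3=925/56, M4=0
seg 0: a=0, c=M0/2=0, d=(M1−M0)/(6·3)=-37/336, b=Δ0−h0·(2M0+M1)/6=781/336
seg 1: a=4, c=M1/2=-111/112, d=(M2−M1)/(6·3)=107/1008, b=Δ1−h1·(2M1+M2)/6=-109/168
seg 2: a=-4, c=M2/2=-1/28, d=(M3−M2)/(6·1)=929/336, b=Δ2−h2·(2M2+M3)/6=-179/48
seg 3: a=-5, c=M3/2=925/112, d=(M4−M3)/(6·1)=-925/336, b=Δ3−h3·(2M3+M4)/6=755/168
t_q=27/4 → seg 2, τ=3/4; S=-4+-179/48·τ+-1/28·τ²+929/336·τ³=-40503/7168

  seg 0: a=0 b=781/336 c=0 d=-37/336
  seg 1: a=4 b=-109/168 c=-111/112 d=107/1008
  seg 2: a=-4 b=-179/48 c=-1/28 d=929/336
  seg 3: a=-5 b=755/168 c=925/112 d=-925/336
S(27/4) = -40503/7168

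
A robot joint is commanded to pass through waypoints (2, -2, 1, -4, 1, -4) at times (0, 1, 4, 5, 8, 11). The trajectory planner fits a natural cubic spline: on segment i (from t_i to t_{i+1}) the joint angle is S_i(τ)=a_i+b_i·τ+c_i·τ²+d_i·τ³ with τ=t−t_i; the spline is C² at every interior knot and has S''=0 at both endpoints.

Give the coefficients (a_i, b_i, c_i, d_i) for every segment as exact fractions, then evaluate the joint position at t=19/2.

  seg 0: a=2 b=-2668/521 c=0 d=584/521
  seg 1: a=-2 b=-916/521 c=1752/521 d=-1273/1563
  seg 2: a=1 b=-1861/521 c=-2067/521 d=1323/521
  seg 3: a=-4 b=-2026/521 c=1902/521 d=-8435/14067
  seg 4: a=1 b=951/521 c=-2729/1563 d=2729/14067
S(19/2) = 1935/4168

Δ: Δ0=-4, Δ1=1, Δ2=-5, Δ3=5/3, Δ4=-5/3
row 1: diag=8, rhs=30; c'=3/8, d'=15/4
row 2: denom=8−3·3/8=55/8; d'=(-36−3·15/4)/(55/8)=-378/55
row 3: denom=8−1·8/55=432/55; d'=(40−1·-378/55)/(432/55)=1289/216
row 4: denom=12−3·55/144=521/48; d'=(-20−3·1289/216)/(521/48)=-5458/1563
back: M4=-5458/1563
back: M3=1289/216−55/144·-5458/1563=3804/521
back: M2=-378/55−8/55·3804/521=-4134/521
back: M1=15/4−3/8·-4134/521=3504/521
M: M0=0, M1=3504/521, M2=-4134/521, M3=3804/521, M4=-5458/1563, M5=0
seg 0: a=2, c=M0/2=0, d=(M1−M0)/(6·1)=584/521, b=Δ0−h0·(2M0+M1)/6=-2668/521
seg 1: a=-2, c=M1/2=1752/521, d=(M2−M1)/(6·3)=-1273/1563, b=Δ1−h1·(2M1+M2)/6=-916/521
seg 2: a=1, c=M2/2=-2067/521, d=(M3−M2)/(6·1)=1323/521, b=Δ2−h2·(2M2+M3)/6=-1861/521
seg 3: a=-4, c=M3/2=1902/521, d=(M4−M3)/(6·3)=-8435/14067, b=Δ3−h3·(2M3+M4)/6=-2026/521
seg 4: a=1, c=M4/2=-2729/1563, d=(M5−M4)/(6·3)=2729/14067, b=Δ4−h4·(2M4+M5)/6=951/521
t_q=19/2 → seg 4, τ=3/2; S=1+951/521·τ+-2729/1563·τ²+2729/14067·τ³=1935/4168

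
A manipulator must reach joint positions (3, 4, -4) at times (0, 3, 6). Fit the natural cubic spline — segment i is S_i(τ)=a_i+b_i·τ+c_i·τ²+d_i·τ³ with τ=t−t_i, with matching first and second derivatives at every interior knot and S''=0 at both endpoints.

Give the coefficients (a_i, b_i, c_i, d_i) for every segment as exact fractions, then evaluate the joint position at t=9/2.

  seg 0: a=3 b=13/12 c=0 d=-1/12
  seg 1: a=4 b=-7/6 c=-3/4 d=1/12
S(9/2) = 27/32

Δ: Δ0=1/3, Δ1=-8/3
row 1: diag=12, rhs=-18; c'=1/4, d'=-3/2
back: M1=-3/2
M: M0=0, M1=-3/2, M2=0
seg 0: a=3, c=M0/2=0, d=(M1−M0)/(6·3)=-1/12, b=Δ0−h0·(2M0+M1)/6=13/12
seg 1: a=4, c=M1/2=-3/4, d=(M2−M1)/(6·3)=1/12, b=Δ1−h1·(2M1+M2)/6=-7/6
t_q=9/2 → seg 1, τ=3/2; S=4+-7/6·τ+-3/4·τ²+1/12·τ³=27/32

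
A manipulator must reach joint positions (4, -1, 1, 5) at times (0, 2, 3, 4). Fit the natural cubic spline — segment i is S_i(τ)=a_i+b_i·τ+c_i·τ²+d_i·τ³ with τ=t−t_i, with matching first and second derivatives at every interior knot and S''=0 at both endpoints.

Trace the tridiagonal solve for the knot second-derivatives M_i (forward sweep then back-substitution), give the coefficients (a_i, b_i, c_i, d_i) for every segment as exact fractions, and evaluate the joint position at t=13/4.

Δ: Δ0=-5/2, Δ1=2, Δ2=4
row 1: diag=6, rhs=27; c'=1/6, d'=9/2
row 2: denom=4−1·1/6=23/6; d'=(12−1·9/2)/(23/6)=45/23
back: M2=45/23
back: M1=9/2−1/6·45/23=96/23
M: M0=0, M1=96/23, M2=45/23, M3=0
seg 0: a=4, c=M0/2=0, d=(M1−M0)/(6·2)=8/23, b=Δ0−h0·(2M0+M1)/6=-179/46
seg 1: a=-1, c=M1/2=48/23, d=(M2−M1)/(6·1)=-17/46, b=Δ1−h1·(2M1+M2)/6=13/46
seg 2: a=1, c=M2/2=45/46, d=(M3−M2)/(6·1)=-15/46, b=Δ2−h2·(2M2+M3)/6=77/23
t_q=13/4 → seg 2, τ=1/4; S=1+77/23·τ+45/46·τ²+-15/46·τ³=5573/2944

  seg 0: a=4 b=-179/46 c=0 d=8/23
  seg 1: a=-1 b=13/46 c=48/23 d=-17/46
  seg 2: a=1 b=77/23 c=45/46 d=-15/46
S(13/4) = 5573/2944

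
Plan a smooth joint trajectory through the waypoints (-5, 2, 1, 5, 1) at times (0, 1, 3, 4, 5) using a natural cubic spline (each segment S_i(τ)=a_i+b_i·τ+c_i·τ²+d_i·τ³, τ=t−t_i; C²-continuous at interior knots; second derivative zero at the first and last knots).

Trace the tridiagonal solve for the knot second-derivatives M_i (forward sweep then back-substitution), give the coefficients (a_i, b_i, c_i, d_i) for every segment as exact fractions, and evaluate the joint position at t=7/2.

  seg 0: a=-5 b=2157/244 c=0 d=-449/244
  seg 1: a=2 b=405/122 c=-1347/244 d=881/488
  seg 2: a=1 b=177/61 c=324/61 d=-257/61
  seg 3: a=5 b=54/61 c=-447/61 d=149/61
S(7/2) = 1587/488

Δ: Δ0=7, Δ1=-1/2, Δ2=4, Δ3=-4
row 1: diag=6, rhs=-45; c'=1/3, d'=-15/2
row 2: denom=6−2·1/3=16/3; d'=(27−2·-15/2)/(16/3)=63/8
row 3: denom=4−1·3/16=61/16; d'=(-48−1·63/8)/(61/16)=-894/61
back: M3=-894/61
back: M2=63/8−3/16·-894/61=648/61
back: M1=-15/2−1/3·648/61=-1347/122
M: M0=0, M1=-1347/122, M2=648/61, M3=-894/61, M4=0
seg 0: a=-5, c=M0/2=0, d=(M1−M0)/(6·1)=-449/244, b=Δ0−h0·(2M0+M1)/6=2157/244
seg 1: a=2, c=M1/2=-1347/244, d=(M2−M1)/(6·2)=881/488, b=Δ1−h1·(2M1+M2)/6=405/122
seg 2: a=1, c=M2/2=324/61, d=(M3−M2)/(6·1)=-257/61, b=Δ2−h2·(2M2+M3)/6=177/61
seg 3: a=5, c=M3/2=-447/61, d=(M4−M3)/(6·1)=149/61, b=Δ3−h3·(2M3+M4)/6=54/61
t_q=7/2 → seg 2, τ=1/2; S=1+177/61·τ+324/61·τ²+-257/61·τ³=1587/488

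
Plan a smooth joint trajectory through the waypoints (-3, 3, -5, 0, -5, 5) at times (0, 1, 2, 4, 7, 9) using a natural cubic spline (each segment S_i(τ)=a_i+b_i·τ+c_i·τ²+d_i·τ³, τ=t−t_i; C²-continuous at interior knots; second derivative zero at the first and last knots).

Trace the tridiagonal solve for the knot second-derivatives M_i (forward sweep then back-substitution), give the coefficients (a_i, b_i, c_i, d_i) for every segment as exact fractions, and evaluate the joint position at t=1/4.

Δ: Δ0=6, Δ1=-8, Δ2=5/2, Δ3=-5/3, Δ4=5
row 1: diag=4, rhs=-84; c'=1/4, d'=-21
row 2: denom=6−1·1/4=23/4; d'=(63−1·-21)/(23/4)=336/23
row 3: denom=10−2·8/23=214/23; d'=(-25−2·336/23)/(214/23)=-1247/214
row 4: denom=10−3·69/214=1933/214; d'=(40−3·-1247/214)/(1933/214)=12301/1933
back: M4=12301/1933
back: M3=-1247/214−69/214·12301/1933=-15230/1933
back: M2=336/23−8/23·-15230/1933=33536/1933
back: M1=-21−1/4·33536/1933=-48977/1933
M: M0=0, M1=-48977/1933, M2=33536/1933, M3=-15230/1933, M4=12301/1933, M5=0
seg 0: a=-3, c=M0/2=0, d=(M1−M0)/(6·1)=-48977/11598, b=Δ0−h0·(2M0+M1)/6=118565/11598
seg 1: a=3, c=M1/2=-48977/3866, d=(M2−M1)/(6·1)=82513/11598, b=Δ1−h1·(2M1+M2)/6=-14183/5799
seg 2: a=-5, c=M2/2=16768/1933, d=(M3−M2)/(6·2)=-24383/11598, b=Δ2−h2·(2M2+M3)/6=-74689/11598
seg 3: a=0, c=M3/2=-7615/1933, d=(M4−M3)/(6·3)=3059/3866, b=Δ3−h3·(2M3+M4)/6=35147/11598
seg 4: a=-5, c=M4/2=12301/3866, d=(M5−M4)/(6·2)=-12301/23196, b=Δ4−h4·(2M4+M5)/6=4393/5799
t_q=1/4 → seg 0, τ=1/4; S=-3+118565/11598·τ+0·τ²+-48977/11598·τ³=-126251/247424

  seg 0: a=-3 b=118565/11598 c=0 d=-48977/11598
  seg 1: a=3 b=-14183/5799 c=-48977/3866 d=82513/11598
  seg 2: a=-5 b=-74689/11598 c=16768/1933 d=-24383/11598
  seg 3: a=0 b=35147/11598 c=-7615/1933 d=3059/3866
  seg 4: a=-5 b=4393/5799 c=12301/3866 d=-12301/23196
S(1/4) = -126251/247424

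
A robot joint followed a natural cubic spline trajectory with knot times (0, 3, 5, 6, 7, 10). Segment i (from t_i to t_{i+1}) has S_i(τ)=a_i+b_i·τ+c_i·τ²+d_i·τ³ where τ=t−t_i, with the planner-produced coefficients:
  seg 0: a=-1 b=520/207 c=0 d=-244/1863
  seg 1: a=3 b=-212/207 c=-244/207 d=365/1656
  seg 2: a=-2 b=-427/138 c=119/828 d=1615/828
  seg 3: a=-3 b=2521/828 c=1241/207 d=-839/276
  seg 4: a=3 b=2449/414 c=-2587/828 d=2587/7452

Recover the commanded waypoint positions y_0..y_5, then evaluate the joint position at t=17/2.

y_0 = S_0(0) = a_0 = -1
y_1 = S_1(0) = a_1 = 3
y_2 = S_2(0) = a_2 = -2
y_3 = S_3(0) = a_3 = -3
y_4 = S_4(0) = a_4 = 3
y_5 = S_4(3) = 2
t_q=17/2 is in segment 4 (τ=3/2); S_4(τ)=4427/736

y_0=-1 y_1=3 y_2=-2 y_3=-3 y_4=3 y_5=2
S(17/2) = 4427/736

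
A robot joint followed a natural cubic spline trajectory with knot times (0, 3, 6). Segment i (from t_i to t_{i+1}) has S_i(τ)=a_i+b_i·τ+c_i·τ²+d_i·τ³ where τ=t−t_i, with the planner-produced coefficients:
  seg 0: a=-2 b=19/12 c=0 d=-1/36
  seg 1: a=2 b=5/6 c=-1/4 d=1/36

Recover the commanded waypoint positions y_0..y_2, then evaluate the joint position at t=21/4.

y_0 = S_0(0) = a_0 = -2
y_1 = S_1(0) = a_1 = 2
y_2 = S_1(3) = 3
t_q=21/4 is in segment 1 (τ=9/4); S_1(τ)=749/256

y_0=-2 y_1=2 y_2=3
S(21/4) = 749/256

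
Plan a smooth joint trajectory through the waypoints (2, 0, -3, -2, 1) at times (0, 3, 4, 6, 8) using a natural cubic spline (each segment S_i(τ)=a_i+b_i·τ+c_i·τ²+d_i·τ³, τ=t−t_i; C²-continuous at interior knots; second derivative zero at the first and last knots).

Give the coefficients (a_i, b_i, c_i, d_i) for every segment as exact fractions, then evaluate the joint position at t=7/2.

  seg 0: a=2 b=235/516 c=0 d=-193/1548
  seg 1: a=0 b=-751/258 c=-193/172 d=533/516
  seg 2: a=-3 b=-1061/516 c=85/43 d=-721/2064
  seg 3: a=-2 b=214/129 c=-41/344 d=41/2064
S(7/2) = -2211/1376

Δ: Δ0=-2/3, Δ1=-3, Δ2=1/2, Δ3=3/2
row 1: diag=8, rhs=-14; c'=1/8, d'=-7/4
row 2: denom=6−1·1/8=47/8; d'=(21−1·-7/4)/(47/8)=182/47
row 3: denom=8−2·16/47=344/47; d'=(6−2·182/47)/(344/47)=-41/172
back: M3=-41/172
back: M2=182/47−16/47·-41/172=170/43
back: M1=-7/4−1/8·170/43=-193/86
M: M0=0, M1=-193/86, M2=170/43, M3=-41/172, M4=0
seg 0: a=2, c=M0/2=0, d=(M1−M0)/(6·3)=-193/1548, b=Δ0−h0·(2M0+M1)/6=235/516
seg 1: a=0, c=M1/2=-193/172, d=(M2−M1)/(6·1)=533/516, b=Δ1−h1·(2M1+M2)/6=-751/258
seg 2: a=-3, c=M2/2=85/43, d=(M3−M2)/(6·2)=-721/2064, b=Δ2−h2·(2M2+M3)/6=-1061/516
seg 3: a=-2, c=M3/2=-41/344, d=(M4−M3)/(6·2)=41/2064, b=Δ3−h3·(2M3+M4)/6=214/129
t_q=7/2 → seg 1, τ=1/2; S=0+-751/258·τ+-193/172·τ²+533/516·τ³=-2211/1376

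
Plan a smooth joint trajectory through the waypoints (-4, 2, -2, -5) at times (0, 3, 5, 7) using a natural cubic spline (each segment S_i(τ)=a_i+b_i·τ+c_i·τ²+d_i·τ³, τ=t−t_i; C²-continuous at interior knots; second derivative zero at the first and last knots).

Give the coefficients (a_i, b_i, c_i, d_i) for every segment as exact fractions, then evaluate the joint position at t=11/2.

  seg 0: a=-4 b=251/76 c=0 d=-11/76
  seg 1: a=2 b=-23/38 c=-99/76 d=23/76
  seg 2: a=-2 b=-83/38 c=39/76 d=-13/152
S(11/2) = -3617/1216

Δ: Δ0=2, Δ1=-2, Δ2=-3/2
row 1: diag=10, rhs=-24; c'=1/5, d'=-12/5
row 2: denom=8−2·1/5=38/5; d'=(3−2·-12/5)/(38/5)=39/38
back: M2=39/38
back: M1=-12/5−1/5·39/38=-99/38
M: M0=0, M1=-99/38, M2=39/38, M3=0
seg 0: a=-4, c=M0/2=0, d=(M1−M0)/(6·3)=-11/76, b=Δ0−h0·(2M0+M1)/6=251/76
seg 1: a=2, c=M1/2=-99/76, d=(M2−M1)/(6·2)=23/76, b=Δ1−h1·(2M1+M2)/6=-23/38
seg 2: a=-2, c=M2/2=39/76, d=(M3−M2)/(6·2)=-13/152, b=Δ2−h2·(2M2+M3)/6=-83/38
t_q=11/2 → seg 2, τ=1/2; S=-2+-83/38·τ+39/76·τ²+-13/152·τ³=-3617/1216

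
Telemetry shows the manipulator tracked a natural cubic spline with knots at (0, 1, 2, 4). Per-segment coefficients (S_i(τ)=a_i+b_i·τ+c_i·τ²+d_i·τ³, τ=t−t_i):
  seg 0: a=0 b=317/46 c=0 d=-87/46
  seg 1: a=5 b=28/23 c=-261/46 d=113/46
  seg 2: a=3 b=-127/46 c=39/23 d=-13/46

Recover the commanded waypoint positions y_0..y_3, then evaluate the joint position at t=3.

y_0=0 y_1=5 y_2=3 y_3=2
S(3) = 38/23

y_0 = S_0(0) = a_0 = 0
y_1 = S_1(0) = a_1 = 5
y_2 = S_2(0) = a_2 = 3
y_3 = S_2(2) = 2
t_q=3 is in segment 2 (τ=1); S_2(τ)=38/23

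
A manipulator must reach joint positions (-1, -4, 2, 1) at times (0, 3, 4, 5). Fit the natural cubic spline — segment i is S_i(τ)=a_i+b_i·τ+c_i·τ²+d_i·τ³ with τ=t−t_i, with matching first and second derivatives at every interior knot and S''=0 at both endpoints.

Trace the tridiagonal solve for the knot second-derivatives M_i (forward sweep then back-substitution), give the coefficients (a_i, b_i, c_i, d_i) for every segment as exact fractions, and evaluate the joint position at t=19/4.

Δ: Δ0=-1, Δ1=6, Δ2=-1
row 1: diag=8, rhs=42; c'=1/8, d'=21/4
row 2: denom=4−1·1/8=31/8; d'=(-42−1·21/4)/(31/8)=-378/31
back: M2=-378/31
back: M1=21/4−1/8·-378/31=210/31
M: M0=0, M1=210/31, M2=-378/31, M3=0
seg 0: a=-1, c=M0/2=0, d=(M1−M0)/(6·3)=35/93, b=Δ0−h0·(2M0+M1)/6=-136/31
seg 1: a=-4, c=M1/2=105/31, d=(M2−M1)/(6·1)=-98/31, b=Δ1−h1·(2M1+M2)/6=179/31
seg 2: a=2, c=M2/2=-189/31, d=(M3−M2)/(6·1)=63/31, b=Δ2−h2·(2M2+M3)/6=95/31
t_q=19/4 → seg 2, τ=3/4; S=2+95/31·τ+-189/31·τ²+63/31·τ³=3425/1984

  seg 0: a=-1 b=-136/31 c=0 d=35/93
  seg 1: a=-4 b=179/31 c=105/31 d=-98/31
  seg 2: a=2 b=95/31 c=-189/31 d=63/31
S(19/4) = 3425/1984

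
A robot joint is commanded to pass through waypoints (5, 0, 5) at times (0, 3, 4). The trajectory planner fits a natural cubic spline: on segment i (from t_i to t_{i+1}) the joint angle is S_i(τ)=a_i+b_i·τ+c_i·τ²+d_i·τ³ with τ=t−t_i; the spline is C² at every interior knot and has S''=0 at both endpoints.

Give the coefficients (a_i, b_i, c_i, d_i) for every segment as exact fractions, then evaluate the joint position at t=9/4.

Δ: Δ0=-5/3, Δ1=5
row 1: diag=8, rhs=40; c'=1/8, d'=5
back: M1=5
M: M0=0, M1=5, M2=0
seg 0: a=5, c=M0/2=0, d=(M1−M0)/(6·3)=5/18, b=Δ0−h0·(2M0+M1)/6=-25/6
seg 1: a=0, c=M1/2=5/2, d=(M2−M1)/(6·1)=-5/6, b=Δ1−h1·(2M1+M2)/6=10/3
t_q=9/4 → seg 0, τ=9/4; S=5+-25/6·τ+0·τ²+5/18·τ³=-155/128

  seg 0: a=5 b=-25/6 c=0 d=5/18
  seg 1: a=0 b=10/3 c=5/2 d=-5/6
S(9/4) = -155/128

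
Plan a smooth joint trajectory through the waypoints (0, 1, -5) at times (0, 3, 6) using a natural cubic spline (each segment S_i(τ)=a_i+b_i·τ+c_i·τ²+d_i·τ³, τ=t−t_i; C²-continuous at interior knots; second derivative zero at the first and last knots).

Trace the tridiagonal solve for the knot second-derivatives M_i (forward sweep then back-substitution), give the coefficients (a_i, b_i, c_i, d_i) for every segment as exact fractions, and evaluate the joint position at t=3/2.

Δ: Δ0=1/3, Δ1=-2
row 1: diag=12, rhs=-14; c'=1/4, d'=-7/6
back: M1=-7/6
M: M0=0, M1=-7/6, M2=0
seg 0: a=0, c=M0/2=0, d=(M1−M0)/(6·3)=-7/108, b=Δ0−h0·(2M0+M1)/6=11/12
seg 1: a=1, c=M1/2=-7/12, d=(M2−M1)/(6·3)=7/108, b=Δ1−h1·(2M1+M2)/6=-5/6
t_q=3/2 → seg 0, τ=3/2; S=0+11/12·τ+0·τ²+-7/108·τ³=37/32

  seg 0: a=0 b=11/12 c=0 d=-7/108
  seg 1: a=1 b=-5/6 c=-7/12 d=7/108
S(3/2) = 37/32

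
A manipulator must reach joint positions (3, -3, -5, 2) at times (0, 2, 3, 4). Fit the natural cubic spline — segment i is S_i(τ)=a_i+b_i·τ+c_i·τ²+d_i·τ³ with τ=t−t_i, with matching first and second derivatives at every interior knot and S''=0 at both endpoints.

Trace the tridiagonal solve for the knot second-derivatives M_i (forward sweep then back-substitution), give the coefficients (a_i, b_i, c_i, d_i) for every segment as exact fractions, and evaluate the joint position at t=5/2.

Δ: Δ0=-3, Δ1=-2, Δ2=7
row 1: diag=6, rhs=6; c'=1/6, d'=1
row 2: denom=4−1·1/6=23/6; d'=(54−1·1)/(23/6)=318/23
back: M2=318/23
back: M1=1−1/6·318/23=-30/23
M: M0=0, M1=-30/23, M2=318/23, M3=0
seg 0: a=3, c=M0/2=0, d=(M1−M0)/(6·2)=-5/46, b=Δ0−h0·(2M0+M1)/6=-59/23
seg 1: a=-3, c=M1/2=-15/23, d=(M2−M1)/(6·1)=58/23, b=Δ1−h1·(2M1+M2)/6=-89/23
seg 2: a=-5, c=M2/2=159/23, d=(M3−M2)/(6·1)=-53/23, b=Δ2−h2·(2M2+M3)/6=55/23
t_q=5/2 → seg 1, τ=1/2; S=-3+-89/23·τ+-15/23·τ²+58/23·τ³=-110/23

  seg 0: a=3 b=-59/23 c=0 d=-5/46
  seg 1: a=-3 b=-89/23 c=-15/23 d=58/23
  seg 2: a=-5 b=55/23 c=159/23 d=-53/23
S(5/2) = -110/23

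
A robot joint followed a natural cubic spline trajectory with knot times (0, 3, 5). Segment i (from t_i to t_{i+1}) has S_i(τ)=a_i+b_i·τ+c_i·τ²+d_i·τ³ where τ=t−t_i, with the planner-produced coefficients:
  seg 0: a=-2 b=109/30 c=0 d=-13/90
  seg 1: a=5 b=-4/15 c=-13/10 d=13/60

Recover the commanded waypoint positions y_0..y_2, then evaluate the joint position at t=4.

y_0=-2 y_1=5 y_2=1
S(4) = 73/20

y_0 = S_0(0) = a_0 = -2
y_1 = S_1(0) = a_1 = 5
y_2 = S_1(2) = 1
t_q=4 is in segment 1 (τ=1); S_1(τ)=73/20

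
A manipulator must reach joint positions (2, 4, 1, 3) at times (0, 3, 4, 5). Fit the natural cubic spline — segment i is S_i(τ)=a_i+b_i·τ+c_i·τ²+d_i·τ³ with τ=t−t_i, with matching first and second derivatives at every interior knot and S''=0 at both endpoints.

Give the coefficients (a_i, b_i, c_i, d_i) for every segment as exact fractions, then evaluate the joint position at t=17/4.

Δ: Δ0=2/3, Δ1=-3, Δ2=2
row 1: diag=8, rhs=-22; c'=1/8, d'=-11/4
row 2: denom=4−1·1/8=31/8; d'=(30−1·-11/4)/(31/8)=262/31
back: M2=262/31
back: M1=-11/4−1/8·262/31=-118/31
M: M0=0, M1=-118/31, M2=262/31, M3=0
seg 0: a=2, c=M0/2=0, d=(M1−M0)/(6·3)=-59/279, b=Δ0−h0·(2M0+M1)/6=239/93
seg 1: a=4, c=M1/2=-59/31, d=(M2−M1)/(6·1)=190/93, b=Δ1−h1·(2M1+M2)/6=-292/93
seg 2: a=1, c=M2/2=131/31, d=(M3−M2)/(6·1)=-131/93, b=Δ2−h2·(2M2+M3)/6=-76/93
t_q=17/4 → seg 2, τ=1/4; S=1+-76/93·τ+131/31·τ²+-131/93·τ³=2059/1984

  seg 0: a=2 b=239/93 c=0 d=-59/279
  seg 1: a=4 b=-292/93 c=-59/31 d=190/93
  seg 2: a=1 b=-76/93 c=131/31 d=-131/93
S(17/4) = 2059/1984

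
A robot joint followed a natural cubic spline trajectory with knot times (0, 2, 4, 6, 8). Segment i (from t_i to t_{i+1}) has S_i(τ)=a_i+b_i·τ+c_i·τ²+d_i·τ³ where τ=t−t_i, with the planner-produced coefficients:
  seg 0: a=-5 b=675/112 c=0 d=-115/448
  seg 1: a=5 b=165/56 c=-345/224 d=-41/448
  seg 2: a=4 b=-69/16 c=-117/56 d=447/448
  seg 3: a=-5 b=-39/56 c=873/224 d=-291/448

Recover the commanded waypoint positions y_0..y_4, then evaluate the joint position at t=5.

y_0 = S_0(0) = a_0 = -5
y_1 = S_1(0) = a_1 = 5
y_2 = S_2(0) = a_2 = 4
y_3 = S_3(0) = a_3 = -5
y_4 = S_3(2) = 4
t_q=5 is in segment 2 (τ=1); S_2(τ)=-629/448

y_0=-5 y_1=5 y_2=4 y_3=-5 y_4=4
S(5) = -629/448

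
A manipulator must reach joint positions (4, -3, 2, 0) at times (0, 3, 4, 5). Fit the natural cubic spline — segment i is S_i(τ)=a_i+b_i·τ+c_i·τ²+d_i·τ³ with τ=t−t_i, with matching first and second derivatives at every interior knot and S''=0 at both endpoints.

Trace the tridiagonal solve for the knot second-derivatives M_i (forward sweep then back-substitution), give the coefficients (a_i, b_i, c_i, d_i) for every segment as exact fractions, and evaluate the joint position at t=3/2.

Δ: Δ0=-7/3, Δ1=5, Δ2=-2
row 1: diag=8, rhs=44; c'=1/8, d'=11/2
row 2: denom=4−1·1/8=31/8; d'=(-42−1·11/2)/(31/8)=-380/31
back: M2=-380/31
back: M1=11/2−1/8·-380/31=218/31
M: M0=0, M1=218/31, M2=-380/31, M3=0
seg 0: a=4, c=M0/2=0, d=(M1−M0)/(6·3)=109/279, b=Δ0−h0·(2M0+M1)/6=-544/93
seg 1: a=-3, c=M1/2=109/31, d=(M2−M1)/(6·1)=-299/93, b=Δ1−h1·(2M1+M2)/6=437/93
seg 2: a=2, c=M2/2=-190/31, d=(M3−M2)/(6·1)=190/93, b=Δ2−h2·(2M2+M3)/6=194/93
t_q=3/2 → seg 0, τ=3/2; S=4+-544/93·τ+0·τ²+109/279·τ³=-857/248

  seg 0: a=4 b=-544/93 c=0 d=109/279
  seg 1: a=-3 b=437/93 c=109/31 d=-299/93
  seg 2: a=2 b=194/93 c=-190/31 d=190/93
S(3/2) = -857/248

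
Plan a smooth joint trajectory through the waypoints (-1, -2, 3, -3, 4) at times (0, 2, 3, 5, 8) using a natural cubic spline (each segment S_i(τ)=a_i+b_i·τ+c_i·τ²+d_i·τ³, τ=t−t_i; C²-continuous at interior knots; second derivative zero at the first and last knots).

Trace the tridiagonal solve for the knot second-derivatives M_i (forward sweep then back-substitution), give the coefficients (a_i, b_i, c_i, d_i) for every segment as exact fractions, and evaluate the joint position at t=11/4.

Δ: Δ0=-1/2, Δ1=5, Δ2=-3, Δ3=7/3
row 1: diag=6, rhs=33; c'=1/6, d'=11/2
row 2: denom=6−1·1/6=35/6; d'=(-48−1·11/2)/(35/6)=-321/35
row 3: denom=10−2·12/35=326/35; d'=(32−2·-321/35)/(326/35)=881/163
back: M3=881/163
back: M2=-321/35−12/35·881/163=-1797/163
back: M1=11/2−1/6·-1797/163=1196/163
M: M0=0, M1=1196/163, M2=-1797/163, M3=881/163, M4=0
seg 0: a=-1, c=M0/2=0, d=(M1−M0)/(6·2)=299/489, b=Δ0−h0·(2M0+M1)/6=-2881/978
seg 1: a=-2, c=M1/2=598/163, d=(M2−M1)/(6·1)=-2993/978, b=Δ1−h1·(2M1+M2)/6=4295/978
seg 2: a=3, c=M2/2=-1797/326, d=(M3−M2)/(6·2)=1339/978, b=Δ2−h2·(2M2+M3)/6=1246/489
seg 3: a=-3, c=M3/2=881/326, d=(M4−M3)/(6·3)=-881/2934, b=Δ3−h3·(2M3+M4)/6=-1502/489
t_q=11/4 → seg 1, τ=3/4; S=-2+4295/978·τ+598/163·τ²+-2993/978·τ³=43111/20864

  seg 0: a=-1 b=-2881/978 c=0 d=299/489
  seg 1: a=-2 b=4295/978 c=598/163 d=-2993/978
  seg 2: a=3 b=1246/489 c=-1797/326 d=1339/978
  seg 3: a=-3 b=-1502/489 c=881/326 d=-881/2934
S(11/4) = 43111/20864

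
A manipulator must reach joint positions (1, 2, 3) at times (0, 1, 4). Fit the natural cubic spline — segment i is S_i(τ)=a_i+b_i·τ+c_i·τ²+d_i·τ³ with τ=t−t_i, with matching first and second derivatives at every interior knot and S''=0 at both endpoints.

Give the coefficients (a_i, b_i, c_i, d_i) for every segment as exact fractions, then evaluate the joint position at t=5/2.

Δ: Δ0=1, Δ1=1/3
row 1: diag=8, rhs=-4; c'=3/8, d'=-1/2
back: M1=-1/2
M: M0=0, M1=-1/2, M2=0
seg 0: a=1, c=M0/2=0, d=(M1−M0)/(6·1)=-1/12, b=Δ0−h0·(2M0+M1)/6=13/12
seg 1: a=2, c=M1/2=-1/4, d=(M2−M1)/(6·3)=1/36, b=Δ1−h1·(2M1+M2)/6=5/6
t_q=5/2 → seg 1, τ=3/2; S=2+5/6·τ+-1/4·τ²+1/36·τ³=89/32

  seg 0: a=1 b=13/12 c=0 d=-1/12
  seg 1: a=2 b=5/6 c=-1/4 d=1/36
S(5/2) = 89/32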